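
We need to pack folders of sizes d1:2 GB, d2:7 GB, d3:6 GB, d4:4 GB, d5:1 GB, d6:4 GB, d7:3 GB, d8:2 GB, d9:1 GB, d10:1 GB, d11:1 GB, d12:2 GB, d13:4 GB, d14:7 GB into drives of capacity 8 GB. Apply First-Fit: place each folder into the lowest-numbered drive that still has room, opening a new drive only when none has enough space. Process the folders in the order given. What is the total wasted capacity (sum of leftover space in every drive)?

3

drive 1: place d1 (2 GB), 6 GB left
drive 2: place d2 (7 GB), 1 GB left
drive 1: place d3 (6 GB), 0 GB left
drive 3: place d4 (4 GB), 4 GB left
drive 2: place d5 (1 GB), 0 GB left
drive 3: place d6 (4 GB), 0 GB left
drive 4: place d7 (3 GB), 5 GB left
drive 4: place d8 (2 GB), 3 GB left
drive 4: place d9 (1 GB), 2 GB left
drive 4: place d10 (1 GB), 1 GB left
drive 4: place d11 (1 GB), 0 GB left
drive 5: place d12 (2 GB), 6 GB left
drive 5: place d13 (4 GB), 2 GB left
drive 6: place d14 (7 GB), 1 GB left
6 drives × 8 GB = 48 GB; used 45 GB; unused 3 GB.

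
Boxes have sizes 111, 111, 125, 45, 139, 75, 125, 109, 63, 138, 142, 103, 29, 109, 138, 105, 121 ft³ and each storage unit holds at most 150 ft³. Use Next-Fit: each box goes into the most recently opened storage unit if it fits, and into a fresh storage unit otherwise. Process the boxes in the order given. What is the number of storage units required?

16

111 ft³ → storage unit 1 (remaining 39 ft³)
111 ft³ → storage unit 2 (remaining 39 ft³)
125 ft³ → storage unit 3 (remaining 25 ft³)
45 ft³ → storage unit 4 (remaining 105 ft³)
139 ft³ → storage unit 5 (remaining 11 ft³)
75 ft³ → storage unit 6 (remaining 75 ft³)
125 ft³ → storage unit 7 (remaining 25 ft³)
109 ft³ → storage unit 8 (remaining 41 ft³)
63 ft³ → storage unit 9 (remaining 87 ft³)
138 ft³ → storage unit 10 (remaining 12 ft³)
142 ft³ → storage unit 11 (remaining 8 ft³)
103 ft³ → storage unit 12 (remaining 47 ft³)
29 ft³ → storage unit 12 (remaining 18 ft³)
109 ft³ → storage unit 13 (remaining 41 ft³)
138 ft³ → storage unit 14 (remaining 12 ft³)
105 ft³ → storage unit 15 (remaining 45 ft³)
121 ft³ → storage unit 16 (remaining 29 ft³)
Final storage units: [111] [111] [125] [45] [139] [75] [125] [109] [63] [138] [142] [103,29] [109] [138] [105] [121].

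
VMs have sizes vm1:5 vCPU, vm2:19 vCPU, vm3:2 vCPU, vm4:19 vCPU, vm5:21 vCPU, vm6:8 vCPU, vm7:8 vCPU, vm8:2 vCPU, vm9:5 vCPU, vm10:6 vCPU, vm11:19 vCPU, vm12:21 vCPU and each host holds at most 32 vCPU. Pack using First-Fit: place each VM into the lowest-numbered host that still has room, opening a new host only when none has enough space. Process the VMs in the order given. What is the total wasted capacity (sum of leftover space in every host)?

25

host 1: place vm1 (5 vCPU), 27 vCPU left
host 1: place vm2 (19 vCPU), 8 vCPU left
host 1: place vm3 (2 vCPU), 6 vCPU left
host 2: place vm4 (19 vCPU), 13 vCPU left
host 3: place vm5 (21 vCPU), 11 vCPU left
host 2: place vm6 (8 vCPU), 5 vCPU left
host 3: place vm7 (8 vCPU), 3 vCPU left
host 1: place vm8 (2 vCPU), 4 vCPU left
host 2: place vm9 (5 vCPU), 0 vCPU left
host 4: place vm10 (6 vCPU), 26 vCPU left
host 4: place vm11 (19 vCPU), 7 vCPU left
host 5: place vm12 (21 vCPU), 11 vCPU left
5 hosts × 32 vCPU = 160 vCPU; used 135 vCPU; unused 25 vCPU.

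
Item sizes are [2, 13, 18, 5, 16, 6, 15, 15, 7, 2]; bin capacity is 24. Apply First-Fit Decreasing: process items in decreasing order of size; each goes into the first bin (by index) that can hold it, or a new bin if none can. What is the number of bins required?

5

Sorted descending: 18, 16, 15, 15, 13, 7, 6, 5, 2, 2.
bin 1: place 18, 6 left
bin 2: place 16, 8 left
bin 3: place 15, 9 left
bin 4: place 15, 9 left
bin 5: place 13, 11 left
bin 2: place 7, 1 left
bin 1: place 6, 0 left
bin 3: place 5, 4 left
bin 3: place 2, 2 left
bin 3: place 2, 0 left
Final bins: [18,6] [16,7] [15,5,2,2] [15] [13].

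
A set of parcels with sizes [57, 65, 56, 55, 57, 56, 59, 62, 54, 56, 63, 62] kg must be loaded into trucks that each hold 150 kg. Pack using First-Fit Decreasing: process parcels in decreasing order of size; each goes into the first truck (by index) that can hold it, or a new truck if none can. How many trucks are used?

6 trucks

Sorted descending: 65, 63, 62, 62, 59, 57, 57, 56, 56, 56, 55, 54.
truck 1: place 65 kg, 85 kg left
truck 1: place 63 kg, 22 kg left
truck 2: place 62 kg, 88 kg left
truck 2: place 62 kg, 26 kg left
truck 3: place 59 kg, 91 kg left
truck 3: place 57 kg, 34 kg left
truck 4: place 57 kg, 93 kg left
truck 4: place 56 kg, 37 kg left
truck 5: place 56 kg, 94 kg left
truck 5: place 56 kg, 38 kg left
truck 6: place 55 kg, 95 kg left
truck 6: place 54 kg, 41 kg left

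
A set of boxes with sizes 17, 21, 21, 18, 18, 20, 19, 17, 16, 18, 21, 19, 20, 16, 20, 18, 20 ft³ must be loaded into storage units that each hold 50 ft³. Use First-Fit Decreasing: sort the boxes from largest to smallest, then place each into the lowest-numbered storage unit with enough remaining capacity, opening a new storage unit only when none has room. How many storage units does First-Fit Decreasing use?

Sorted descending: 21, 21, 21, 20, 20, 20, 20, 19, 19, 18, 18, 18, 18, 17, 17, 16, 16.
storage unit 1: place 21 ft³, 29 ft³ left
storage unit 1: place 21 ft³, 8 ft³ left
storage unit 2: place 21 ft³, 29 ft³ left
storage unit 2: place 20 ft³, 9 ft³ left
storage unit 3: place 20 ft³, 30 ft³ left
storage unit 3: place 20 ft³, 10 ft³ left
storage unit 4: place 20 ft³, 30 ft³ left
storage unit 4: place 19 ft³, 11 ft³ left
storage unit 5: place 19 ft³, 31 ft³ left
storage unit 5: place 18 ft³, 13 ft³ left
storage unit 6: place 18 ft³, 32 ft³ left
storage unit 6: place 18 ft³, 14 ft³ left
storage unit 7: place 18 ft³, 32 ft³ left
storage unit 7: place 17 ft³, 15 ft³ left
storage unit 8: place 17 ft³, 33 ft³ left
storage unit 8: place 16 ft³, 17 ft³ left
storage unit 8: place 16 ft³, 1 ft³ left

8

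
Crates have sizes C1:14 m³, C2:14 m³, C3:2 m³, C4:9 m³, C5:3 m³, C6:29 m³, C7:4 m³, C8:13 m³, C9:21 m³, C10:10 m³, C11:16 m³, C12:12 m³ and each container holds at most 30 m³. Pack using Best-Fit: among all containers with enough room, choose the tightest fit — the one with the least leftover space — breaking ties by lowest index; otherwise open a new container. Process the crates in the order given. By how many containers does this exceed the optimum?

1

Best-Fit: [14,14,2] [9,3,4,13] [29] [21] [10,16] [12] → 6 containers.
Total size 147 m³; any packing needs at least ⌈147/30⌉ = 5 containers.
An optimal packing achieves that bound: [29] [21,9] [16,14] [14,13,3] [12,10,4,2] → 5 containers.
Excess: 6 − 5 = 1.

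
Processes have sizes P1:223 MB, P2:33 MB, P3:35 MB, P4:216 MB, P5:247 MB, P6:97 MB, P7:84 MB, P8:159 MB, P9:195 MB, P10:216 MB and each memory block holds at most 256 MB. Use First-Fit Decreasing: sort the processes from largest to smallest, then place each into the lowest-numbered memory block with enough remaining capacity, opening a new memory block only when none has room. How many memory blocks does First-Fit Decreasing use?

Sorted descending: 247, 223, 216, 216, 195, 159, 97, 84, 35, 33.
memory block 1: place 247 MB, 9 MB left
memory block 2: place 223 MB, 33 MB left
memory block 3: place 216 MB, 40 MB left
memory block 4: place 216 MB, 40 MB left
memory block 5: place 195 MB, 61 MB left
memory block 6: place 159 MB, 97 MB left
memory block 6: place 97 MB, 0 MB left
memory block 7: place 84 MB, 172 MB left
memory block 3: place 35 MB, 5 MB left
memory block 2: place 33 MB, 0 MB left
Final memory blocks: [247] [223,33] [216,35] [216] [195] [159,97] [84].

7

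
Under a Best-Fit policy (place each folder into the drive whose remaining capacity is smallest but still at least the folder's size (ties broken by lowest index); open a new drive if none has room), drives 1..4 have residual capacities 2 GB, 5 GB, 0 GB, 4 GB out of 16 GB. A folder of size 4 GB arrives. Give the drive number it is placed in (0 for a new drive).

Drives with room: drive 2 (5 GB), drive 4 (4 GB).
Tightest fit is drive 4 with 4 GB free.

4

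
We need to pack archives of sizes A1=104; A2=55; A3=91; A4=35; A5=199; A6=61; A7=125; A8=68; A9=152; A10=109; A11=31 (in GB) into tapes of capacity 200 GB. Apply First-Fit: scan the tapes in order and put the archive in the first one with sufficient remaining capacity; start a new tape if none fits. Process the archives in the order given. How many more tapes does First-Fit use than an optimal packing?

First-Fit: [104,55,35] [91,61,31] [199] [125,68] [152] [109] → 6 tapes.
Total size 1030 GB; any packing needs at least ⌈1030/200⌉ = 6 tapes.
So 6 is already optimal.

0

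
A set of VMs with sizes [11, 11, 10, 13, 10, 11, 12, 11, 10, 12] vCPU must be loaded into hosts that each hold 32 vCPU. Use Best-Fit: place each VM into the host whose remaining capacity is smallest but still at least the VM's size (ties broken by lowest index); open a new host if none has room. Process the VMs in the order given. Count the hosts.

11 vCPU → host 1 (remaining 21 vCPU)
11 vCPU → host 1 (remaining 10 vCPU)
10 vCPU → host 1 (remaining 0 vCPU)
13 vCPU → host 2 (remaining 19 vCPU)
10 vCPU → host 2 (remaining 9 vCPU)
11 vCPU → host 3 (remaining 21 vCPU)
12 vCPU → host 3 (remaining 9 vCPU)
11 vCPU → host 4 (remaining 21 vCPU)
10 vCPU → host 4 (remaining 11 vCPU)
12 vCPU → host 5 (remaining 20 vCPU)
Final hosts: [11,11,10] [13,10] [11,12] [11,10] [12].

5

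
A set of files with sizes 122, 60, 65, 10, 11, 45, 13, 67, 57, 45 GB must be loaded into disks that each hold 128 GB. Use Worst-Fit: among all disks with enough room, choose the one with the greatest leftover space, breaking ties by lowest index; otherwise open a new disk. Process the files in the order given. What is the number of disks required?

4

122 GB → disk 1 (remaining 6 GB)
60 GB → disk 2 (remaining 68 GB)
65 GB → disk 2 (remaining 3 GB)
10 GB → disk 3 (remaining 118 GB)
11 GB → disk 3 (remaining 107 GB)
45 GB → disk 3 (remaining 62 GB)
13 GB → disk 3 (remaining 49 GB)
67 GB → disk 4 (remaining 61 GB)
57 GB → disk 4 (remaining 4 GB)
45 GB → disk 3 (remaining 4 GB)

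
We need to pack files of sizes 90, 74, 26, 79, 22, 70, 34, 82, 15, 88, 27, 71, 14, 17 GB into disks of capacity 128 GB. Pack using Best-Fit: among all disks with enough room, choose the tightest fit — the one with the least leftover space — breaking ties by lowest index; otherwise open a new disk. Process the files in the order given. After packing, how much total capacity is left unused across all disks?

90 GB → disk 1 (remaining 38 GB)
74 GB → disk 2 (remaining 54 GB)
26 GB → disk 1 (remaining 12 GB)
79 GB → disk 3 (remaining 49 GB)
22 GB → disk 3 (remaining 27 GB)
70 GB → disk 4 (remaining 58 GB)
34 GB → disk 2 (remaining 20 GB)
82 GB → disk 5 (remaining 46 GB)
15 GB → disk 2 (remaining 5 GB)
88 GB → disk 6 (remaining 40 GB)
27 GB → disk 3 (remaining 0 GB)
71 GB → disk 7 (remaining 57 GB)
14 GB → disk 6 (remaining 26 GB)
17 GB → disk 6 (remaining 9 GB)
7 disks × 128 GB = 896 GB; used 709 GB; unused 187 GB.

187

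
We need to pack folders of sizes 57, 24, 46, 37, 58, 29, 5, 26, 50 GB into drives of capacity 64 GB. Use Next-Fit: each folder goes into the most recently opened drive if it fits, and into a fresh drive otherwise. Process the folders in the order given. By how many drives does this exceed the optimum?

Next-Fit: [57] [24] [46] [37] [58] [29,5,26] [50] → 7 drives.
Total size 332 GB; any packing needs at least ⌈332/64⌉ = 6 drives.
An optimal packing achieves that bound: [58,5] [57] [50] [46] [37,26] [29,24] → 6 drives.
Excess: 7 − 6 = 1.

1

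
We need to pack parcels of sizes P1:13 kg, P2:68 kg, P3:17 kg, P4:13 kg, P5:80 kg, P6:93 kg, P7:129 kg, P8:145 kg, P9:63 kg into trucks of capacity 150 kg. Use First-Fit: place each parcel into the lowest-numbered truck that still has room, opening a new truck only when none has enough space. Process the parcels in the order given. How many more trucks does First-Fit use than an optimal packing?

0

First-Fit: [13,68,17,13] [80,63] [93] [129] [145] → 5 trucks.
Total size 621 kg; any packing needs at least ⌈621/150⌉ = 5 trucks.
So 5 is already optimal.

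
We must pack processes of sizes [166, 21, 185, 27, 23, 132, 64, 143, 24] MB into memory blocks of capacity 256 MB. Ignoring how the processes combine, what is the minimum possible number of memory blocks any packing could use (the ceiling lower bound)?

4

Total size = 166 + 21 + 185 + 27 + 23 + 132 + 64 + 143 + 24 = 785 MB.
⌈785 / 256⌉ = 4.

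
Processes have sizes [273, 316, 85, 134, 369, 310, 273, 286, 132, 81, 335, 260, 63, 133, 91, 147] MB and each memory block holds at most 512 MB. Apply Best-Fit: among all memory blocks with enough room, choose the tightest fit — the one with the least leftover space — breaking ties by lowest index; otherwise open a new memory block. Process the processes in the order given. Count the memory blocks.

273 MB → memory block 1 (remaining 239 MB)
316 MB → memory block 2 (remaining 196 MB)
85 MB → memory block 2 (remaining 111 MB)
134 MB → memory block 1 (remaining 105 MB)
369 MB → memory block 3 (remaining 143 MB)
310 MB → memory block 4 (remaining 202 MB)
273 MB → memory block 5 (remaining 239 MB)
286 MB → memory block 6 (remaining 226 MB)
132 MB → memory block 3 (remaining 11 MB)
81 MB → memory block 1 (remaining 24 MB)
335 MB → memory block 7 (remaining 177 MB)
260 MB → memory block 8 (remaining 252 MB)
63 MB → memory block 2 (remaining 48 MB)
133 MB → memory block 7 (remaining 44 MB)
91 MB → memory block 4 (remaining 111 MB)
147 MB → memory block 6 (remaining 79 MB)
Final memory blocks: [273,134,81] [316,85,63] [369,132] [310,91] [273] [286,147] [335,133] [260].

8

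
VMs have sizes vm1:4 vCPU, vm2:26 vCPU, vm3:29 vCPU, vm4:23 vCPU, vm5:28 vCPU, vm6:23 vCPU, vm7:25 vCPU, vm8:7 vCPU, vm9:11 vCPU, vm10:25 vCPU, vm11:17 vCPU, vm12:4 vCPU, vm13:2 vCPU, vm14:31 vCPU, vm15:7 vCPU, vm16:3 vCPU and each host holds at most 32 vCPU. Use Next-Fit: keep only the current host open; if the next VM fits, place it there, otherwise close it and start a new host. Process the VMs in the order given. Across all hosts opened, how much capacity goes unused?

87

host 1: place vm1 (4 vCPU), 28 vCPU left
host 1: place vm2 (26 vCPU), 2 vCPU left
host 2: place vm3 (29 vCPU), 3 vCPU left
host 3: place vm4 (23 vCPU), 9 vCPU left
host 4: place vm5 (28 vCPU), 4 vCPU left
host 5: place vm6 (23 vCPU), 9 vCPU left
host 6: place vm7 (25 vCPU), 7 vCPU left
host 6: place vm8 (7 vCPU), 0 vCPU left
host 7: place vm9 (11 vCPU), 21 vCPU left
host 8: place vm10 (25 vCPU), 7 vCPU left
host 9: place vm11 (17 vCPU), 15 vCPU left
host 9: place vm12 (4 vCPU), 11 vCPU left
host 9: place vm13 (2 vCPU), 9 vCPU left
host 10: place vm14 (31 vCPU), 1 vCPU left
host 11: place vm15 (7 vCPU), 25 vCPU left
host 11: place vm16 (3 vCPU), 22 vCPU left
11 hosts × 32 vCPU = 352 vCPU; used 265 vCPU; unused 87 vCPU.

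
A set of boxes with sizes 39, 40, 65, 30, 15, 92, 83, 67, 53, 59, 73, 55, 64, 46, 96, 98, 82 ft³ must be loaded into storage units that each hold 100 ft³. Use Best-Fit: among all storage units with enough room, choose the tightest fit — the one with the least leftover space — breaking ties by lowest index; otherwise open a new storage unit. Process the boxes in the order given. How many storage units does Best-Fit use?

13

Put 39 ft³ in storage unit 1; 61 ft³ remain.
Put 40 ft³ in storage unit 1; 21 ft³ remain.
Put 65 ft³ in storage unit 2; 35 ft³ remain.
Put 30 ft³ in storage unit 2; 5 ft³ remain.
Put 15 ft³ in storage unit 1; 6 ft³ remain.
Put 92 ft³ in storage unit 3; 8 ft³ remain.
Put 83 ft³ in storage unit 4; 17 ft³ remain.
Put 67 ft³ in storage unit 5; 33 ft³ remain.
Put 53 ft³ in storage unit 6; 47 ft³ remain.
Put 59 ft³ in storage unit 7; 41 ft³ remain.
Put 73 ft³ in storage unit 8; 27 ft³ remain.
Put 55 ft³ in storage unit 9; 45 ft³ remain.
Put 64 ft³ in storage unit 10; 36 ft³ remain.
Put 46 ft³ in storage unit 6; 1 ft³ remain.
Put 96 ft³ in storage unit 11; 4 ft³ remain.
Put 98 ft³ in storage unit 12; 2 ft³ remain.
Put 82 ft³ in storage unit 13; 18 ft³ remain.
Final storage units: [39,40,15] [65,30] [92] [83] [67] [53,46] [59] [73] [55] [64] [96] [98] [82].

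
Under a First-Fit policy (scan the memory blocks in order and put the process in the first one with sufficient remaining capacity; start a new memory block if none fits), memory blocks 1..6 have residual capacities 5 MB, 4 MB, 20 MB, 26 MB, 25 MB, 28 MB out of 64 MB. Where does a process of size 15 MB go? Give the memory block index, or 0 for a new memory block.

Memory blocks with room: memory block 3 (20 MB), memory block 4 (26 MB), memory block 5 (25 MB), memory block 6 (28 MB).
The first with room is memory block 3.

3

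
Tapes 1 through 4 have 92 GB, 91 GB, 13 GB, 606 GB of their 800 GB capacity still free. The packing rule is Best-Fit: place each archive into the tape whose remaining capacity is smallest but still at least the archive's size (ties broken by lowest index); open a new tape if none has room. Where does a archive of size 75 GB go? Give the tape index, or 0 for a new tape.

Tapes with room: tape 1 (92 GB), tape 2 (91 GB), tape 4 (606 GB).
Tightest fit is tape 2 with 91 GB free.

2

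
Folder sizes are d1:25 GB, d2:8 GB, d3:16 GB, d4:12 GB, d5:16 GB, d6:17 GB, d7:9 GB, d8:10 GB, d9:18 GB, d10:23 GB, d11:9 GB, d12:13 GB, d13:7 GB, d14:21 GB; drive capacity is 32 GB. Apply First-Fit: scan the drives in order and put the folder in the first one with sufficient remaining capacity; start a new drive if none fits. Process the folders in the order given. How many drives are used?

8

Put d1 (25 GB) in drive 1; 7 GB remain.
Put d2 (8 GB) in drive 2; 24 GB remain.
Put d3 (16 GB) in drive 2; 8 GB remain.
Put d4 (12 GB) in drive 3; 20 GB remain.
Put d5 (16 GB) in drive 3; 4 GB remain.
Put d6 (17 GB) in drive 4; 15 GB remain.
Put d7 (9 GB) in drive 4; 6 GB remain.
Put d8 (10 GB) in drive 5; 22 GB remain.
Put d9 (18 GB) in drive 5; 4 GB remain.
Put d10 (23 GB) in drive 6; 9 GB remain.
Put d11 (9 GB) in drive 6; 0 GB remain.
Put d12 (13 GB) in drive 7; 19 GB remain.
Put d13 (7 GB) in drive 1; 0 GB remain.
Put d14 (21 GB) in drive 8; 11 GB remain.
Final drives: [25,7] [8,16] [12,16] [17,9] [10,18] [23,9] [13] [21].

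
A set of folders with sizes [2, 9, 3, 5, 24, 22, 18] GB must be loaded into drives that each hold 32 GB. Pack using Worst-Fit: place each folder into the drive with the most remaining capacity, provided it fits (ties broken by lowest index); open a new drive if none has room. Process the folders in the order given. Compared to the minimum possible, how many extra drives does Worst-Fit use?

Worst-Fit: [2,9,3,5] [24] [22] [18] → 4 drives.
Total size 83 GB; any packing needs at least ⌈83/32⌉ = 3 drives.
An optimal packing achieves that bound: [24,5,3] [22,9] [18,2] → 3 drives.
Excess: 4 − 3 = 1.

1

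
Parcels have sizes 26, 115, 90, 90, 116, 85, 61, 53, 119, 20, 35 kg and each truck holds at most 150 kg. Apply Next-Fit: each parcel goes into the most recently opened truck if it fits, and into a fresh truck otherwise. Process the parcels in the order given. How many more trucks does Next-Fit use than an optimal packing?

Next-Fit: [26,115] [90] [90] [116] [85,61] [53] [119,20] [35] → 8 trucks.
Total size 810 kg; any packing needs at least ⌈810/150⌉ = 6 trucks.
An optimal packing achieves that bound: [119,26] [116,20] [115,35] [90,53] [90] [85,61] → 6 trucks.
Excess: 8 − 6 = 2.

2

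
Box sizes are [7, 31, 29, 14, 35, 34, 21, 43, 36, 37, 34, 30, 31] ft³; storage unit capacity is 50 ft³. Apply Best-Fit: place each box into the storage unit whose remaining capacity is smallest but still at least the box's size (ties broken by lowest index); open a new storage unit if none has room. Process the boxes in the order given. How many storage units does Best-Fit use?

11

storage unit 1: place 7 ft³, 43 ft³ left
storage unit 1: place 31 ft³, 12 ft³ left
storage unit 2: place 29 ft³, 21 ft³ left
storage unit 2: place 14 ft³, 7 ft³ left
storage unit 3: place 35 ft³, 15 ft³ left
storage unit 4: place 34 ft³, 16 ft³ left
storage unit 5: place 21 ft³, 29 ft³ left
storage unit 6: place 43 ft³, 7 ft³ left
storage unit 7: place 36 ft³, 14 ft³ left
storage unit 8: place 37 ft³, 13 ft³ left
storage unit 9: place 34 ft³, 16 ft³ left
storage unit 10: place 30 ft³, 20 ft³ left
storage unit 11: place 31 ft³, 19 ft³ left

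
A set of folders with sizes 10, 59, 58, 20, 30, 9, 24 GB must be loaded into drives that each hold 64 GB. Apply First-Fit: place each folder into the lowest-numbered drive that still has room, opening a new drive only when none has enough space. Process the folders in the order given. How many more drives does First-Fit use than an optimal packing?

0

First-Fit: [10,20,30] [59] [58] [9,24] → 4 drives.
Total size 210 GB; any packing needs at least ⌈210/64⌉ = 4 drives.
So 4 is already optimal.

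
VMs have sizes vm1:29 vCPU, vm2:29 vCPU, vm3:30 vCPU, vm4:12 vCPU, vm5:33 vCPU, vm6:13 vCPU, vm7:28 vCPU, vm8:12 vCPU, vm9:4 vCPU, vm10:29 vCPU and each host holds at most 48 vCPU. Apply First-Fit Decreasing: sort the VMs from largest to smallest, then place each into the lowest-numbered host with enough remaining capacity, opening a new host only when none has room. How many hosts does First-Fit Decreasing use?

6 hosts

Sorted descending: 33, 30, 29, 29, 29, 28, 13, 12, 12, 4.
33 vCPU → host 1 (remaining 15 vCPU)
30 vCPU → host 2 (remaining 18 vCPU)
29 vCPU → host 3 (remaining 19 vCPU)
29 vCPU → host 4 (remaining 19 vCPU)
29 vCPU → host 5 (remaining 19 vCPU)
28 vCPU → host 6 (remaining 20 vCPU)
13 vCPU → host 1 (remaining 2 vCPU)
12 vCPU → host 2 (remaining 6 vCPU)
12 vCPU → host 3 (remaining 7 vCPU)
4 vCPU → host 2 (remaining 2 vCPU)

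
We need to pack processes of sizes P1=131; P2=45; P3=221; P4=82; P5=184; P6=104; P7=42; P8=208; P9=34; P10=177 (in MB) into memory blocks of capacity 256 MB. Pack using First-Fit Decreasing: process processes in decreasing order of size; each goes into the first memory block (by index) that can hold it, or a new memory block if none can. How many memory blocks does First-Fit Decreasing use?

6 memory blocks

Sorted descending: 221, 208, 184, 177, 131, 104, 82, 45, 42, 34.
221 MB → memory block 1 (remaining 35 MB)
208 MB → memory block 2 (remaining 48 MB)
184 MB → memory block 3 (remaining 72 MB)
177 MB → memory block 4 (remaining 79 MB)
131 MB → memory block 5 (remaining 125 MB)
104 MB → memory block 5 (remaining 21 MB)
82 MB → memory block 6 (remaining 174 MB)
45 MB → memory block 2 (remaining 3 MB)
42 MB → memory block 3 (remaining 30 MB)
34 MB → memory block 1 (remaining 1 MB)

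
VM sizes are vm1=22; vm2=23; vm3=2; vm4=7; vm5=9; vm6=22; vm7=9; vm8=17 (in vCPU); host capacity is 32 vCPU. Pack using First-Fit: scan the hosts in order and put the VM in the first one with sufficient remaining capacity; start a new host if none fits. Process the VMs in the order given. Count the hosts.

Put vm1 (22 vCPU) in host 1; 10 vCPU remain.
Put vm2 (23 vCPU) in host 2; 9 vCPU remain.
Put vm3 (2 vCPU) in host 1; 8 vCPU remain.
Put vm4 (7 vCPU) in host 1; 1 vCPU remain.
Put vm5 (9 vCPU) in host 2; 0 vCPU remain.
Put vm6 (22 vCPU) in host 3; 10 vCPU remain.
Put vm7 (9 vCPU) in host 3; 1 vCPU remain.
Put vm8 (17 vCPU) in host 4; 15 vCPU remain.

4 hosts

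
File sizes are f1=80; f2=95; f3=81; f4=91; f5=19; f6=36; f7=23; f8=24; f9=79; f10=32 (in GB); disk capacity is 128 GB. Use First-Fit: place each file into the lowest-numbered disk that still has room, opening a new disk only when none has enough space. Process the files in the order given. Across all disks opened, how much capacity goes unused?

80

f1 (80 GB) → disk 1 (remaining 48 GB)
f2 (95 GB) → disk 2 (remaining 33 GB)
f3 (81 GB) → disk 3 (remaining 47 GB)
f4 (91 GB) → disk 4 (remaining 37 GB)
f5 (19 GB) → disk 1 (remaining 29 GB)
f6 (36 GB) → disk 3 (remaining 11 GB)
f7 (23 GB) → disk 1 (remaining 6 GB)
f8 (24 GB) → disk 2 (remaining 9 GB)
f9 (79 GB) → disk 5 (remaining 49 GB)
f10 (32 GB) → disk 4 (remaining 5 GB)
5 disks × 128 GB = 640 GB; used 560 GB; unused 80 GB.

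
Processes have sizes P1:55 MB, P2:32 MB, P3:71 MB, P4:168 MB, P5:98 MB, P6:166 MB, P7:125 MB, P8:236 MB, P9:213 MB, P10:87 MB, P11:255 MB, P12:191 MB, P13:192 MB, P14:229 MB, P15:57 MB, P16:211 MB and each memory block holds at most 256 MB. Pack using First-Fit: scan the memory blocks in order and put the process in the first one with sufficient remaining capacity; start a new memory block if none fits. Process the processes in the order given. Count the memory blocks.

11

Put P1 (55 MB) in memory block 1; 201 MB remain.
Put P2 (32 MB) in memory block 1; 169 MB remain.
Put P3 (71 MB) in memory block 1; 98 MB remain.
Put P4 (168 MB) in memory block 2; 88 MB remain.
Put P5 (98 MB) in memory block 1; 0 MB remain.
Put P6 (166 MB) in memory block 3; 90 MB remain.
Put P7 (125 MB) in memory block 4; 131 MB remain.
Put P8 (236 MB) in memory block 5; 20 MB remain.
Put P9 (213 MB) in memory block 6; 43 MB remain.
Put P10 (87 MB) in memory block 2; 1 MB remain.
Put P11 (255 MB) in memory block 7; 1 MB remain.
Put P12 (191 MB) in memory block 8; 65 MB remain.
Put P13 (192 MB) in memory block 9; 64 MB remain.
Put P14 (229 MB) in memory block 10; 27 MB remain.
Put P15 (57 MB) in memory block 3; 33 MB remain.
Put P16 (211 MB) in memory block 11; 45 MB remain.
Final memory blocks: [55,32,71,98] [168,87] [166,57] [125] [236] [213] [255] [191] [192] [229] [211].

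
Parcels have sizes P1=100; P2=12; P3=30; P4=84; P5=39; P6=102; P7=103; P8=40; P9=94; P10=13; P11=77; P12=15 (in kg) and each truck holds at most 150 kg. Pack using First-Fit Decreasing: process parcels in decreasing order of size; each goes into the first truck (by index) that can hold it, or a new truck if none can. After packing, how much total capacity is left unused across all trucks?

191

Sorted descending: 103, 102, 100, 94, 84, 77, 40, 39, 30, 15, 13, 12.
103 kg → truck 1 (remaining 47 kg)
102 kg → truck 2 (remaining 48 kg)
100 kg → truck 3 (remaining 50 kg)
94 kg → truck 4 (remaining 56 kg)
84 kg → truck 5 (remaining 66 kg)
77 kg → truck 6 (remaining 73 kg)
40 kg → truck 1 (remaining 7 kg)
39 kg → truck 2 (remaining 9 kg)
30 kg → truck 3 (remaining 20 kg)
15 kg → truck 3 (remaining 5 kg)
13 kg → truck 4 (remaining 43 kg)
12 kg → truck 4 (remaining 31 kg)
6 trucks × 150 kg = 900 kg; used 709 kg; unused 191 kg.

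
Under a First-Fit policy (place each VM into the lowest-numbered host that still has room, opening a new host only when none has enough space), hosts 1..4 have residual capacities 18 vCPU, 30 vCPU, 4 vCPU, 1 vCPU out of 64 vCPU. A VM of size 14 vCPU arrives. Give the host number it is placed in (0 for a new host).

1

Hosts with room: host 1 (18 vCPU), host 2 (30 vCPU).
The first with room is host 1.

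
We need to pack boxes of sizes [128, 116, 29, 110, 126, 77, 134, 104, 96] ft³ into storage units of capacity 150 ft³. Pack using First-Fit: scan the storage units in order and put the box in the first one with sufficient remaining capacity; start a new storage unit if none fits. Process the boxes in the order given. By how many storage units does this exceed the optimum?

First-Fit: [128] [116,29] [110] [126] [77] [134] [104] [96] → 8 storage units.
8 boxes exceed 75 ft³ (half the capacity), and no two of those can share a storage unit, so at least 8 storage units are needed.
So 8 is already optimal.

0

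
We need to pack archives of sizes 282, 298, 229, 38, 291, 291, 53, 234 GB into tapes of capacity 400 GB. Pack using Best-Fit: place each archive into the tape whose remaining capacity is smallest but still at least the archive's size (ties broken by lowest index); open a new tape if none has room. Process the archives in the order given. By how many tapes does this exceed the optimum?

0

Best-Fit: [282] [298,38,53] [229] [291] [291] [234] → 6 tapes.
6 archives exceed 200 GB (half the capacity), and no two of those can share a tape, so at least 6 tapes are needed.
So 6 is already optimal.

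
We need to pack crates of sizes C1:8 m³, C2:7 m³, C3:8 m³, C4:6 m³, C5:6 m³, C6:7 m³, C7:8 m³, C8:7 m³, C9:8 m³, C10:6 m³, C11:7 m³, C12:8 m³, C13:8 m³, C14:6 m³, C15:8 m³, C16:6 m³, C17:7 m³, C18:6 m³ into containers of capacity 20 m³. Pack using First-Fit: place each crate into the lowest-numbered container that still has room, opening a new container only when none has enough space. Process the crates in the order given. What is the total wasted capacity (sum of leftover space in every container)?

container 1: place C1 (8 m³), 12 m³ left
container 1: place C2 (7 m³), 5 m³ left
container 2: place C3 (8 m³), 12 m³ left
container 2: place C4 (6 m³), 6 m³ left
container 2: place C5 (6 m³), 0 m³ left
container 3: place C6 (7 m³), 13 m³ left
container 3: place C7 (8 m³), 5 m³ left
container 4: place C8 (7 m³), 13 m³ left
container 4: place C9 (8 m³), 5 m³ left
container 5: place C10 (6 m³), 14 m³ left
container 5: place C11 (7 m³), 7 m³ left
container 6: place C12 (8 m³), 12 m³ left
container 6: place C13 (8 m³), 4 m³ left
container 5: place C14 (6 m³), 1 m³ left
container 7: place C15 (8 m³), 12 m³ left
container 7: place C16 (6 m³), 6 m³ left
container 8: place C17 (7 m³), 13 m³ left
container 7: place C18 (6 m³), 0 m³ left
8 containers × 20 m³ = 160 m³; used 127 m³; unused 33 m³.

33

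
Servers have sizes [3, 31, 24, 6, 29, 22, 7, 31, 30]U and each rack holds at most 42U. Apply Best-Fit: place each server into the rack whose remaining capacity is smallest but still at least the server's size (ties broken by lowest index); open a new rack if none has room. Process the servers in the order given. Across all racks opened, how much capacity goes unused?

3U → rack 1 (remaining 39U)
31U → rack 1 (remaining 8U)
24U → rack 2 (remaining 18U)
6U → rack 1 (remaining 2U)
29U → rack 3 (remaining 13U)
22U → rack 4 (remaining 20U)
7U → rack 3 (remaining 6U)
31U → rack 5 (remaining 11U)
30U → rack 6 (remaining 12U)
6 racks × 42U = 252U; used 183U; unused 69U.

69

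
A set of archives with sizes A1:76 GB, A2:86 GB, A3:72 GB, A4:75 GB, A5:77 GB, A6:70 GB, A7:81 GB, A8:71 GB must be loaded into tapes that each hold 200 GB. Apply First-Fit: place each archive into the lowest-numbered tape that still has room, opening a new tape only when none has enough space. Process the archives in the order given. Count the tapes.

4

tape 1: place A1 (76 GB), 124 GB left
tape 1: place A2 (86 GB), 38 GB left
tape 2: place A3 (72 GB), 128 GB left
tape 2: place A4 (75 GB), 53 GB left
tape 3: place A5 (77 GB), 123 GB left
tape 3: place A6 (70 GB), 53 GB left
tape 4: place A7 (81 GB), 119 GB left
tape 4: place A8 (71 GB), 48 GB left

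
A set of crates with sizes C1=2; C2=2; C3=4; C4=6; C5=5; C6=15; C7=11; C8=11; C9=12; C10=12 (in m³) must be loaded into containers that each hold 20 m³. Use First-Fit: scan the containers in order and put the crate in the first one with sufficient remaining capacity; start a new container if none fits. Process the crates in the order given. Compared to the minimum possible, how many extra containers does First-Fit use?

1

First-Fit: [2,2,4,6,5] [15] [11] [11] [12] [12] → 6 containers.
5 crates exceed 10 m³ (half the capacity), and no two of those can share a container, so at least 5 containers are needed.
An optimal packing achieves that bound: [15,5] [12,6,2] [12,4,2] [11] [11] → 5 containers.
Excess: 6 − 5 = 1.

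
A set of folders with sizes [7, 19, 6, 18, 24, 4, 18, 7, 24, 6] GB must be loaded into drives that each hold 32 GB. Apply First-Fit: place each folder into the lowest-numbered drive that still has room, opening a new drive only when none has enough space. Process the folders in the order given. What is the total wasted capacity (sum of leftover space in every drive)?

27

drive 1: place 7 GB, 25 GB left
drive 1: place 19 GB, 6 GB left
drive 1: place 6 GB, 0 GB left
drive 2: place 18 GB, 14 GB left
drive 3: place 24 GB, 8 GB left
drive 2: place 4 GB, 10 GB left
drive 4: place 18 GB, 14 GB left
drive 2: place 7 GB, 3 GB left
drive 5: place 24 GB, 8 GB left
drive 3: place 6 GB, 2 GB left
5 drives × 32 GB = 160 GB; used 133 GB; unused 27 GB.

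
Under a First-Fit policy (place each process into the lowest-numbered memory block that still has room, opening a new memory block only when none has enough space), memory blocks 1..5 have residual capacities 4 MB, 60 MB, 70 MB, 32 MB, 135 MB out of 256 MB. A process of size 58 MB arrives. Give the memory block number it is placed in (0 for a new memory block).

Memory blocks with room: memory block 2 (60 MB), memory block 3 (70 MB), memory block 5 (135 MB).
The first with room is memory block 2.

2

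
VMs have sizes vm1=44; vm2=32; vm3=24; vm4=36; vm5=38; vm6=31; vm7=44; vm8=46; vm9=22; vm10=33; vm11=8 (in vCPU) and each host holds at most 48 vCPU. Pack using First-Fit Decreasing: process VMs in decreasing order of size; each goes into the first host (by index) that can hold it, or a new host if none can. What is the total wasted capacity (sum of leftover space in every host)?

Sorted descending: 46, 44, 44, 38, 36, 33, 32, 31, 24, 22, 8.
host 1: place 46 vCPU, 2 vCPU left
host 2: place 44 vCPU, 4 vCPU left
host 3: place 44 vCPU, 4 vCPU left
host 4: place 38 vCPU, 10 vCPU left
host 5: place 36 vCPU, 12 vCPU left
host 6: place 33 vCPU, 15 vCPU left
host 7: place 32 vCPU, 16 vCPU left
host 8: place 31 vCPU, 17 vCPU left
host 9: place 24 vCPU, 24 vCPU left
host 9: place 22 vCPU, 2 vCPU left
host 4: place 8 vCPU, 2 vCPU left
9 hosts × 48 vCPU = 432 vCPU; used 358 vCPU; unused 74 vCPU.

74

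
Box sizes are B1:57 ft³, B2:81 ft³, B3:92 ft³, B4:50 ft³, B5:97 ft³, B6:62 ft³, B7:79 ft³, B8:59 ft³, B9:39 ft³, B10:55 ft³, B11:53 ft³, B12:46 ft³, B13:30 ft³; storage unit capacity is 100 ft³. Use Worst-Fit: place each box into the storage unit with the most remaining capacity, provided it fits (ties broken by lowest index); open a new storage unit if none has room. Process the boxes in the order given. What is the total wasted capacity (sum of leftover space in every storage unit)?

200

B1 (57 ft³) → storage unit 1 (remaining 43 ft³)
B2 (81 ft³) → storage unit 2 (remaining 19 ft³)
B3 (92 ft³) → storage unit 3 (remaining 8 ft³)
B4 (50 ft³) → storage unit 4 (remaining 50 ft³)
B5 (97 ft³) → storage unit 5 (remaining 3 ft³)
B6 (62 ft³) → storage unit 6 (remaining 38 ft³)
B7 (79 ft³) → storage unit 7 (remaining 21 ft³)
B8 (59 ft³) → storage unit 8 (remaining 41 ft³)
B9 (39 ft³) → storage unit 4 (remaining 11 ft³)
B10 (55 ft³) → storage unit 9 (remaining 45 ft³)
B11 (53 ft³) → storage unit 10 (remaining 47 ft³)
B12 (46 ft³) → storage unit 10 (remaining 1 ft³)
B13 (30 ft³) → storage unit 9 (remaining 15 ft³)
10 storage units × 100 ft³ = 1000 ft³; used 800 ft³; unused 200 ft³.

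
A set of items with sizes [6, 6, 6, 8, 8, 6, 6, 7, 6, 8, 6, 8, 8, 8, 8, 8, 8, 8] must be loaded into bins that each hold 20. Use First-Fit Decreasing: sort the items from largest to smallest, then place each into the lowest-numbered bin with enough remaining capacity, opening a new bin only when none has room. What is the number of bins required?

8 bins

Sorted descending: 8, 8, 8, 8, 8, 8, 8, 8, 8, 8, 7, 6, 6, 6, 6, 6, 6, 6.
Put 8 in bin 1; 12 remain.
Put 8 in bin 1; 4 remain.
Put 8 in bin 2; 12 remain.
Put 8 in bin 2; 4 remain.
Put 8 in bin 3; 12 remain.
Put 8 in bin 3; 4 remain.
Put 8 in bin 4; 12 remain.
Put 8 in bin 4; 4 remain.
Put 8 in bin 5; 12 remain.
Put 8 in bin 5; 4 remain.
Put 7 in bin 6; 13 remain.
Put 6 in bin 6; 7 remain.
Put 6 in bin 6; 1 remain.
Put 6 in bin 7; 14 remain.
Put 6 in bin 7; 8 remain.
Put 6 in bin 7; 2 remain.
Put 6 in bin 8; 14 remain.
Put 6 in bin 8; 8 remain.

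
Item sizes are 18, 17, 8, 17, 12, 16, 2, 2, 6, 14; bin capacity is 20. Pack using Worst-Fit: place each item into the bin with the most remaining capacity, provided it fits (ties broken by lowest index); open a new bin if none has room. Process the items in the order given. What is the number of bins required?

6 bins

bin 1: place 18, 2 left
bin 2: place 17, 3 left
bin 3: place 8, 12 left
bin 4: place 17, 3 left
bin 3: place 12, 0 left
bin 5: place 16, 4 left
bin 5: place 2, 2 left
bin 2: place 2, 1 left
bin 6: place 6, 14 left
bin 6: place 14, 0 left
Final bins: [18] [17,2] [8,12] [17] [16,2] [6,14].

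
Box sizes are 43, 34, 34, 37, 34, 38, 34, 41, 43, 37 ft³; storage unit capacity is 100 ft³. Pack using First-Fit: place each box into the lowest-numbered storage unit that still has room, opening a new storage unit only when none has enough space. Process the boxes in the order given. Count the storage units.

storage unit 1: place 43 ft³, 57 ft³ left
storage unit 1: place 34 ft³, 23 ft³ left
storage unit 2: place 34 ft³, 66 ft³ left
storage unit 2: place 37 ft³, 29 ft³ left
storage unit 3: place 34 ft³, 66 ft³ left
storage unit 3: place 38 ft³, 28 ft³ left
storage unit 4: place 34 ft³, 66 ft³ left
storage unit 4: place 41 ft³, 25 ft³ left
storage unit 5: place 43 ft³, 57 ft³ left
storage unit 5: place 37 ft³, 20 ft³ left

5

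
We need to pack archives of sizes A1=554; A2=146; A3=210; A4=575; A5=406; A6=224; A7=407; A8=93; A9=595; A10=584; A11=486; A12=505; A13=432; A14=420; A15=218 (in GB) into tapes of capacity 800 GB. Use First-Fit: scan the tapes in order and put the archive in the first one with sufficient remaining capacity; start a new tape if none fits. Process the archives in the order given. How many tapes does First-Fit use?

tape 1: place A1 (554 GB), 246 GB left
tape 1: place A2 (146 GB), 100 GB left
tape 2: place A3 (210 GB), 590 GB left
tape 2: place A4 (575 GB), 15 GB left
tape 3: place A5 (406 GB), 394 GB left
tape 3: place A6 (224 GB), 170 GB left
tape 4: place A7 (407 GB), 393 GB left
tape 1: place A8 (93 GB), 7 GB left
tape 5: place A9 (595 GB), 205 GB left
tape 6: place A10 (584 GB), 216 GB left
tape 7: place A11 (486 GB), 314 GB left
tape 8: place A12 (505 GB), 295 GB left
tape 9: place A13 (432 GB), 368 GB left
tape 10: place A14 (420 GB), 380 GB left
tape 4: place A15 (218 GB), 175 GB left

10 tapes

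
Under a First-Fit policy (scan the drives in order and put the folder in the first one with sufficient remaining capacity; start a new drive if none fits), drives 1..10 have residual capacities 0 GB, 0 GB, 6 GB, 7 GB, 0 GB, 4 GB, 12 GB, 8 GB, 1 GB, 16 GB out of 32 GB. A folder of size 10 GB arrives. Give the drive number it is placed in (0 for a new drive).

7

Drives with room: drive 7 (12 GB), drive 10 (16 GB).
The first with room is drive 7.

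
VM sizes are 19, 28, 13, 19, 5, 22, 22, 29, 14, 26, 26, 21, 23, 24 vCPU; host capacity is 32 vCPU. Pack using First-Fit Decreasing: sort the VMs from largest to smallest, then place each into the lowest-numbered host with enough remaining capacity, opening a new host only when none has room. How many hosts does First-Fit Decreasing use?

Sorted descending: 29, 28, 26, 26, 24, 23, 22, 22, 21, 19, 19, 14, 13, 5.
29 vCPU → host 1 (remaining 3 vCPU)
28 vCPU → host 2 (remaining 4 vCPU)
26 vCPU → host 3 (remaining 6 vCPU)
26 vCPU → host 4 (remaining 6 vCPU)
24 vCPU → host 5 (remaining 8 vCPU)
23 vCPU → host 6 (remaining 9 vCPU)
22 vCPU → host 7 (remaining 10 vCPU)
22 vCPU → host 8 (remaining 10 vCPU)
21 vCPU → host 9 (remaining 11 vCPU)
19 vCPU → host 10 (remaining 13 vCPU)
19 vCPU → host 11 (remaining 13 vCPU)
14 vCPU → host 12 (remaining 18 vCPU)
13 vCPU → host 10 (remaining 0 vCPU)
5 vCPU → host 3 (remaining 1 vCPU)
Final hosts: [29] [28] [26,5] [26] [24] [23] [22] [22] [21] [19,13] [19] [14].

12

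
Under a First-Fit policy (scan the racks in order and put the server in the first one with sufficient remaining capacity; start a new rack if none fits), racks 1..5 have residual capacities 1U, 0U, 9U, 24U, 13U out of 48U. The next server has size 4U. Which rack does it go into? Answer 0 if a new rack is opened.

Racks with room: rack 3 (9U), rack 4 (24U), rack 5 (13U).
The first with room is rack 3.

3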